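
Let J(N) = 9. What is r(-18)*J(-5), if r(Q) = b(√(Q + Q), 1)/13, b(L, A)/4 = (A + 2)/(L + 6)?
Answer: 9/13 - 9*I/13 ≈ 0.69231 - 0.69231*I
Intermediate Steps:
b(L, A) = 4*(2 + A)/(6 + L) (b(L, A) = 4*((A + 2)/(L + 6)) = 4*((2 + A)/(6 + L)) = 4*(2 + A)/(6 + L))
r(Q) = 12/(13*(6 + √2*√Q)) (r(Q) = (4*(2 + 1)/(6 + √(Q + Q)))/13 = (4*3/(6 + √(2*Q)))*(1/13) = (4*3/(6 + √2*√Q))*(1/13) = (12/(6 + √2*√Q))*(1/13) = 12/(13*(6 + √2*√Q)))
r(-18)*J(-5) = (12/(13*(6 + √2*√(-18))))*9 = (12/(13*(6 + √2*(3*I*√2))))*9 = (12/(13*(6 + 6*I)))*9 = (12*((6 - 6*I)/72)/13)*9 = ((6 - 6*I)/78)*9 = 3*(6 - 6*I)/26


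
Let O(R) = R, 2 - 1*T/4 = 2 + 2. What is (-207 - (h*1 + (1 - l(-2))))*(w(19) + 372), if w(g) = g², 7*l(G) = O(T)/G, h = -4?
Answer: -1043792/7 ≈ -1.4911e+5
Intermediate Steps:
T = -8 (T = 8 - 4*(2 + 2) = 8 - 4*4 = 8 - 16 = -8)
l(G) = -8/(7*G) (l(G) = (-8/G)/7 = -8/(7*G))
(-207 - (h*1 + (1 - l(-2))))*(w(19) + 372) = (-207 - (-4*1 + (1 - (-8)/(7*(-2)))))*(19² + 372) = (-207 - (-4 + (1 - (-8)*(-1)/(7*2))))*(361 + 372) = (-207 - (-4 + (1 - 1*4/7)))*733 = (-207 - (-4 + (1 - 4/7)))*733 = (-207 - (-4 + 3/7))*733 = (-207 - 1*(-25/7))*733 = (-207 + 25/7)*733 = -1424/7*733 = -1043792/7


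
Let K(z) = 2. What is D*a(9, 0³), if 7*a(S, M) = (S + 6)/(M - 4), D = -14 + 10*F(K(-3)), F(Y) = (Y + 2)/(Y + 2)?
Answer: 15/7 ≈ 2.1429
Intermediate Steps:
F(Y) = 1 (F(Y) = (2 + Y)/(2 + Y) = 1)
D = -4 (D = -14 + 10*1 = -14 + 10 = -4)
a(S, M) = (6 + S)/(7*(-4 + M)) (a(S, M) = ((S + 6)/(M - 4))/7 = ((6 + S)/(-4 + M))/7 = (6 + S)/(7*(-4 + M)))
D*a(9, 0³) = -4*(6 + 9)/(7*(-4 + 0³)) = -4*15/(7*(-4 + 0)) = -4*15/(7*(-4)) = -4*(-1)*15/(7*4) = -4*(-15/28) = 15/7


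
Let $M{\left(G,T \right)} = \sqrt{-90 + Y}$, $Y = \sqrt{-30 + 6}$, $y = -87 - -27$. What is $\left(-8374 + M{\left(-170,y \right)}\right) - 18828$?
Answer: $-27202 + \sqrt{-90 + 2 i \sqrt{6}} \approx -27202.0 + 9.4903 i$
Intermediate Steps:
$y = -60$ ($y = -87 + 27 = -60$)
$Y = 2 i \sqrt{6}$ ($Y = \sqrt{-24} = 2 i \sqrt{6} \approx 4.899 i$)
$M{\left(G,T \right)} = \sqrt{-90 + 2 i \sqrt{6}}$
$\left(-8374 + M{\left(-170,y \right)}\right) - 18828 = \left(-8374 + \sqrt{-90 + 2 i \sqrt{6}}\right) - 18828 = -27202 + \sqrt{-90 + 2 i \sqrt{6}}$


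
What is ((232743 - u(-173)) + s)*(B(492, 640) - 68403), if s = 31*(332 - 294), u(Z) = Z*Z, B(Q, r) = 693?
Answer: -13812298320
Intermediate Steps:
u(Z) = Z**2
s = 1178 (s = 31*38 = 1178)
((232743 - u(-173)) + s)*(B(492, 640) - 68403) = ((232743 - 1*(-173)**2) + 1178)*(693 - 68403) = ((232743 - 1*29929) + 1178)*(-67710) = ((232743 - 29929) + 1178)*(-67710) = (202814 + 1178)*(-67710) = 203992*(-67710) = -13812298320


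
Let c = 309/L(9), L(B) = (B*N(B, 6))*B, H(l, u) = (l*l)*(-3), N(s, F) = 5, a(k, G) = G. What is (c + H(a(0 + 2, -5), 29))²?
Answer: 100440484/18225 ≈ 5511.1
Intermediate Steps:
H(l, u) = -3*l² (H(l, u) = l²*(-3) = -3*l²)
L(B) = 5*B² (L(B) = (B*5)*B = (5*B)*B = 5*B²)
c = 103/135 (c = 309/((5*9²)) = 309/((5*81)) = 309/405 = 309*(1/405) = 103/135 ≈ 0.76296)
(c + H(a(0 + 2, -5), 29))² = (103/135 - 3*(-5)²)² = (103/135 - 3*25)² = (103/135 - 75)² = (-10022/135)² = 100440484/18225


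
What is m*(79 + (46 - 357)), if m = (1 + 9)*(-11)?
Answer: 25520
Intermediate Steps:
m = -110 (m = 10*(-11) = -110)
m*(79 + (46 - 357)) = -110*(79 + (46 - 357)) = -110*(79 - 311) = -110*(-232) = 25520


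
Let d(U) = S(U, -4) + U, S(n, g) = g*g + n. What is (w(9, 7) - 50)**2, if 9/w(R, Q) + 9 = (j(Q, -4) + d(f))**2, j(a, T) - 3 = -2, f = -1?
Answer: 1437601/576 ≈ 2495.8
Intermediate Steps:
S(n, g) = n + g**2 (S(n, g) = g**2 + n = n + g**2)
j(a, T) = 1 (j(a, T) = 3 - 2 = 1)
d(U) = 16 + 2*U (d(U) = (U + (-4)**2) + U = (U + 16) + U = (16 + U) + U = 16 + 2*U)
w(R, Q) = 1/24 (w(R, Q) = 9/(-9 + (1 + (16 + 2*(-1)))**2) = 9/(-9 + (1 + (16 - 2))**2) = 9/(-9 + (1 + 14)**2) = 9/(-9 + 15**2) = 9/(-9 + 225) = 9/216 = 9*(1/216) = 1/24)
(w(9, 7) - 50)**2 = (1/24 - 50)**2 = (-1199/24)**2 = 1437601/576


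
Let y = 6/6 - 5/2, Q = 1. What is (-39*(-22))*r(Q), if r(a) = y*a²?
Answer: -1287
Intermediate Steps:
y = -3/2 (y = 6*(⅙) - 5*½ = 1 - 5/2 = -3/2 ≈ -1.5000)
r(a) = -3*a²/2
(-39*(-22))*r(Q) = (-39*(-22))*(-3/2*1²) = 858*(-3/2*1) = 858*(-3/2) = -1287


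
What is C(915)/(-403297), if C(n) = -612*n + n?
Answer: 559065/403297 ≈ 1.3862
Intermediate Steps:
C(n) = -611*n
C(915)/(-403297) = -611*915/(-403297) = -559065*(-1/403297) = 559065/403297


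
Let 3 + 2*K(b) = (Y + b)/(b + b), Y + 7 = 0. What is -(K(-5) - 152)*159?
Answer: 243111/10 ≈ 24311.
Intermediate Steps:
Y = -7 (Y = -7 + 0 = -7)
K(b) = -3/2 + (-7 + b)/(4*b) (K(b) = -3/2 + ((-7 + b)/(b + b))/2 = -3/2 + ((-7 + b)/((2*b)))/2 = -3/2 + ((-7 + b)*(1/(2*b)))/2 = -3/2 + ((-7 + b)/(2*b))/2 = -3/2 + (-7 + b)/(4*b))
-(K(-5) - 152)*159 = -((¼)*(-7 - 5*(-5))/(-5) - 152)*159 = -((¼)*(-⅕)*(-7 + 25) - 152)*159 = -((¼)*(-⅕)*18 - 152)*159 = -(-9/10 - 152)*159 = -(-1529)*159/10 = -1*(-243111/10) = 243111/10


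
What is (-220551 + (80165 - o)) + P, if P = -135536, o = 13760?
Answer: -289682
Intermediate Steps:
(-220551 + (80165 - o)) + P = (-220551 + (80165 - 1*13760)) - 135536 = (-220551 + (80165 - 13760)) - 135536 = (-220551 + 66405) - 135536 = -154146 - 135536 = -289682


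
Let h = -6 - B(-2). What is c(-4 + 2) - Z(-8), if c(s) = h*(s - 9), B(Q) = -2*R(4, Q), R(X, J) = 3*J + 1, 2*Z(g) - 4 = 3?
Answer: 345/2 ≈ 172.50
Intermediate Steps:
Z(g) = 7/2 (Z(g) = 2 + (1/2)*3 = 2 + 3/2 = 7/2)
R(X, J) = 1 + 3*J
B(Q) = -2 - 6*Q (B(Q) = -2*(1 + 3*Q) = -2 - 6*Q)
h = -16 (h = -6 - (-2 - 6*(-2)) = -6 - (-2 + 12) = -6 - 1*10 = -6 - 10 = -16)
c(s) = 144 - 16*s (c(s) = -16*(s - 9) = -16*(-9 + s) = 144 - 16*s)
c(-4 + 2) - Z(-8) = (144 - 16*(-4 + 2)) - 1*7/2 = (144 - 16*(-2)) - 7/2 = (144 + 32) - 7/2 = 176 - 7/2 = 345/2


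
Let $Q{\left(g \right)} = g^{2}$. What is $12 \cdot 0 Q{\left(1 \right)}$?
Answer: $0$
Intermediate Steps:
$12 \cdot 0 Q{\left(1 \right)} = 12 \cdot 0 \cdot 1^{2} = 0 \cdot 1 = 0$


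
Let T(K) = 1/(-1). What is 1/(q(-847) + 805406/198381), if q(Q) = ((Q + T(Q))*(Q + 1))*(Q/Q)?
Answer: 198381/142320921854 ≈ 1.3939e-6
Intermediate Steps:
T(K) = -1
q(Q) = (1 + Q)*(-1 + Q) (q(Q) = ((Q - 1)*(Q + 1))*(Q/Q) = ((-1 + Q)*(1 + Q))*1 = ((1 + Q)*(-1 + Q))*1 = (1 + Q)*(-1 + Q))
1/(q(-847) + 805406/198381) = 1/((-1 + (-847)**2) + 805406/198381) = 1/((-1 + 717409) + 805406*(1/198381)) = 1/(717408 + 805406/198381) = 1/(142320921854/198381) = 198381/142320921854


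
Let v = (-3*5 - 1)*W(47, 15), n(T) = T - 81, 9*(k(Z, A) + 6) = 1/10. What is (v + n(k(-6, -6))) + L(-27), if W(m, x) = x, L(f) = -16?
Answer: -30869/90 ≈ -342.99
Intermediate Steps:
k(Z, A) = -539/90 (k(Z, A) = -6 + (⅑)/10 = -6 + (⅑)*(⅒) = -6 + 1/90 = -539/90)
n(T) = -81 + T
v = -240 (v = (-3*5 - 1)*15 = (-15 - 1)*15 = -16*15 = -240)
(v + n(k(-6, -6))) + L(-27) = (-240 + (-81 - 539/90)) - 16 = (-240 - 7829/90) - 16 = -29429/90 - 16 = -30869/90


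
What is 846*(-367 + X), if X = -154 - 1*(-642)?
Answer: 102366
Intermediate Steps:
X = 488 (X = -154 + 642 = 488)
846*(-367 + X) = 846*(-367 + 488) = 846*121 = 102366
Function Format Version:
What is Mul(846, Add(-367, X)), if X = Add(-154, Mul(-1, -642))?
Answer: 102366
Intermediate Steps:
X = 488 (X = Add(-154, 642) = 488)
Mul(846, Add(-367, X)) = Mul(846, Add(-367, 488)) = Mul(846, 121) = 102366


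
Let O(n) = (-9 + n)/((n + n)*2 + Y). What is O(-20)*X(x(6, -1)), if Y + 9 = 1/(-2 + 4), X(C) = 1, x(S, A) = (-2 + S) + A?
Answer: 58/177 ≈ 0.32768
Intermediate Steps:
x(S, A) = -2 + A + S
Y = -17/2 (Y = -9 + 1/(-2 + 4) = -9 + 1/2 = -17/2 ≈ -8.5000)
O(n) = (-9 + n)/(-17/2 + 4*n) (O(n) = (-9 + n)/((n + n)*2 - 17/2) = (-9 + n)/((2*n)*2 - 17/2) = (-9 + n)/(4*n - 17/2) = (-9 + n)/(-17/2 + 4*n))
O(-20)*X(x(6, -1)) = (2*(-9 - 20)/(-17 + 8*(-20)))*1 = (2*(-29)/(-17 - 160))*1 = (2*(-29)/(-177))*1 = (2*(-1/177)*(-29))*1 = (58/177)*1 = 58/177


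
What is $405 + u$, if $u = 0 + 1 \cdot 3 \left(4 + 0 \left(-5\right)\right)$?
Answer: $417$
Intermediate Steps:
$u = 12$ ($u = 0 + 3 \left(4 + 0\right) = 0 + 3 \cdot 4 = 0 + 12 = 12$)
$405 + u = 405 + 12 = 417$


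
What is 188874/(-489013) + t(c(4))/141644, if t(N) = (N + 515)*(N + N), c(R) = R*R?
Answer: -658698570/2473777049 ≈ -0.26627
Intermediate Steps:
c(R) = R**2
t(N) = 2*N*(515 + N) (t(N) = (515 + N)*(2*N) = 2*N*(515 + N))
188874/(-489013) + t(c(4))/141644 = 188874/(-489013) + (2*4**2*(515 + 4**2))/141644 = 188874*(-1/489013) + (2*16*(515 + 16))*(1/141644) = -26982/69859 + (2*16*531)*(1/141644) = -26982/69859 + 16992*(1/141644) = -26982/69859 + 4248/35411 = -658698570/2473777049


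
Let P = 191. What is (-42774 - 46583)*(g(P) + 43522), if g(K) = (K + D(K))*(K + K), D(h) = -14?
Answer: -9930779552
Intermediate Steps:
g(K) = 2*K*(-14 + K) (g(K) = (K - 14)*(K + K) = (-14 + K)*(2*K) = 2*K*(-14 + K))
(-42774 - 46583)*(g(P) + 43522) = (-42774 - 46583)*(2*191*(-14 + 191) + 43522) = -89357*(2*191*177 + 43522) = -89357*(67614 + 43522) = -89357*111136 = -9930779552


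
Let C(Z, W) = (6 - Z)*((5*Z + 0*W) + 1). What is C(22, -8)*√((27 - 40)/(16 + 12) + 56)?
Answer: -888*√10885/7 ≈ -13235.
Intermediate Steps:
C(Z, W) = (1 + 5*Z)*(6 - Z) (C(Z, W) = (6 - Z)*((5*Z + 0) + 1) = (6 - Z)*(5*Z + 1) = (6 - Z)*(1 + 5*Z) = (1 + 5*Z)*(6 - Z))
C(22, -8)*√((27 - 40)/(16 + 12) + 56) = (6 - 5*22² + 29*22)*√((27 - 40)/(16 + 12) + 56) = (6 - 5*484 + 638)*√(-13/28 + 56) = (6 - 2420 + 638)*√(-13*1/28 + 56) = -1776*√(-13/28 + 56) = -888*√10885/7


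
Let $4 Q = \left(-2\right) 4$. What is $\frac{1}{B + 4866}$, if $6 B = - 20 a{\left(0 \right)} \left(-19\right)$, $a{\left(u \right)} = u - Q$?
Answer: $\frac{3}{14978} \approx 0.00020029$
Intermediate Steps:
$Q = -2$ ($Q = \frac{\left(-2\right) 4}{4} = \frac{1}{4} \left(-8\right) = -2$)
$a{\left(u \right)} = 2 + u$ ($a{\left(u \right)} = u - -2 = u + 2 = 2 + u$)
$B = \frac{380}{3}$ ($B = \frac{- 20 \left(2 + 0\right) \left(-19\right)}{6} = \frac{\left(-20\right) 2 \left(-19\right)}{6} = \frac{\left(-40\right) \left(-19\right)}{6} = \frac{1}{6} \cdot 760 = \frac{380}{3} \approx 126.67$)
$\frac{1}{B + 4866} = \frac{1}{\frac{380}{3} + 4866} = \frac{1}{\frac{14978}{3}} = \frac{3}{14978}$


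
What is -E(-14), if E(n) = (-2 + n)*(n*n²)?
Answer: -43904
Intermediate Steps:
E(n) = n³*(-2 + n) (E(n) = (-2 + n)*n³ = n³*(-2 + n))
-E(-14) = -(-14)³*(-2 - 14) = -(-2744)*(-16) = -1*43904 = -43904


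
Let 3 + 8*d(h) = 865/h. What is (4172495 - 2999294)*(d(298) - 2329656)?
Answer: -6515840955295533/2384 ≈ -2.7332e+12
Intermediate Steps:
d(h) = -3/8 + 865/(8*h) (d(h) = -3/8 + (865/h)/8 = -3/8 + 865/(8*h))
(4172495 - 2999294)*(d(298) - 2329656) = (4172495 - 2999294)*((⅛)*(865 - 3*298)/298 - 2329656) = 1173201*((⅛)*(1/298)*(865 - 894) - 2329656) = 1173201*((⅛)*(1/298)*(-29) - 2329656) = 1173201*(-29/2384 - 2329656) = 1173201*(-5553899933/2384) = -6515840955295533/2384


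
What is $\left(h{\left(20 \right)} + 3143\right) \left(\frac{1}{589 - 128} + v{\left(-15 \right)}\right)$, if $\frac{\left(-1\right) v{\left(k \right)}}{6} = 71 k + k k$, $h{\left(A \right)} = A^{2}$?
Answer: $\frac{8231951463}{461} \approx 1.7857 \cdot 10^{7}$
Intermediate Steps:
$v{\left(k \right)} = - 426 k - 6 k^{2}$ ($v{\left(k \right)} = - 6 \left(71 k + k k\right) = - 6 \left(71 k + k^{2}\right) = - 6 \left(k^{2} + 71 k\right) = - 426 k - 6 k^{2}$)
$\left(h{\left(20 \right)} + 3143\right) \left(\frac{1}{589 - 128} + v{\left(-15 \right)}\right) = \left(20^{2} + 3143\right) \left(\frac{1}{589 - 128} - - 90 \left(71 - 15\right)\right) = \left(400 + 3143\right) \left(\frac{1}{461} - \left(-90\right) 56\right) = 3543 \left(\frac{1}{461} + 5040\right) = 3543 \cdot \frac{2323441}{461} = \frac{8231951463}{461}$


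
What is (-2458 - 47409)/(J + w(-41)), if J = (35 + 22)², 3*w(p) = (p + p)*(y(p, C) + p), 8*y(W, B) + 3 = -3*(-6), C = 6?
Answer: -598404/51821 ≈ -11.548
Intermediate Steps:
y(W, B) = 15/8 (y(W, B) = -3/8 + (-3*(-6))/8 = -3/8 + (⅛)*18 = -3/8 + 9/4 = 15/8)
w(p) = 2*p*(15/8 + p)/3 (w(p) = ((p + p)*(15/8 + p))/3 = ((2*p)*(15/8 + p))/3 = (2*p*(15/8 + p))/3 = 2*p*(15/8 + p)/3)
J = 3249 (J = 57² = 3249)
(-2458 - 47409)/(J + w(-41)) = (-2458 - 47409)/(3249 + (1/12)*(-41)*(15 + 8*(-41))) = -49867/(3249 + (1/12)*(-41)*(15 - 328)) = -49867/(3249 + (1/12)*(-41)*(-313)) = -49867/(3249 + 12833/12) = -49867/51821/12 = -49867*12/51821 = -598404/51821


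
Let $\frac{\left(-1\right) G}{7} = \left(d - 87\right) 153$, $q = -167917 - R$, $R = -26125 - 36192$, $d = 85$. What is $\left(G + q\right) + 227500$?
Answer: $124042$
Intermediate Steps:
$R = -62317$ ($R = -26125 - 36192 = -62317$)
$q = -105600$ ($q = -167917 - -62317 = -167917 + 62317 = -105600$)
$G = 2142$ ($G = - 7 \left(85 - 87\right) 153 = - 7 \left(\left(-2\right) 153\right) = \left(-7\right) \left(-306\right) = 2142$)
$\left(G + q\right) + 227500 = \left(2142 - 105600\right) + 227500 = -103458 + 227500 = 124042$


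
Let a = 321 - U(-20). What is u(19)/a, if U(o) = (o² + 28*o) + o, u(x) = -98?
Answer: -98/501 ≈ -0.19561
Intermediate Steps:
U(o) = o² + 29*o
a = 501 (a = 321 - (-20)*(29 - 20) = 321 - (-20)*9 = 321 - 1*(-180) = 321 + 180 = 501)
u(19)/a = -98/501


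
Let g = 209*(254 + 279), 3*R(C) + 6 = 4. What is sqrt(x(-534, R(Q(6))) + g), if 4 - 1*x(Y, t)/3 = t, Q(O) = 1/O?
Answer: 3*sqrt(12379) ≈ 333.78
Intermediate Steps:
R(C) = -2/3 (R(C) = -2 + (1/3)*4 = -2 + 4/3 = -2/3)
x(Y, t) = 12 - 3*t
g = 111397 (g = 209*533 = 111397)
sqrt(x(-534, R(Q(6))) + g) = sqrt((12 - 3*(-2/3)) + 111397) = sqrt((12 + 2) + 111397) = sqrt(14 + 111397) = sqrt(111411) = 3*sqrt(12379)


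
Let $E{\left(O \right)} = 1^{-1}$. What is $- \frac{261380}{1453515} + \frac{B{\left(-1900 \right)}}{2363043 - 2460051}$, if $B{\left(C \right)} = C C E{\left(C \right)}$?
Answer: $- \frac{1046139901}{27976703} \approx -37.393$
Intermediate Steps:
$E{\left(O \right)} = 1$
$B{\left(C \right)} = C^{2}$ ($B{\left(C \right)} = C C 1 = C^{2} \cdot 1 = C^{2}$)
$- \frac{261380}{1453515} + \frac{B{\left(-1900 \right)}}{2363043 - 2460051} = - \frac{261380}{1453515} + \frac{\left(-1900\right)^{2}}{2363043 - 2460051} = \left(-261380\right) \frac{1}{1453515} + \frac{3610000}{-97008} = - \frac{7468}{41529} + 3610000 \left(- \frac{1}{97008}\right) = - \frac{7468}{41529} - \frac{225625}{6063} = - \frac{1046139901}{27976703}$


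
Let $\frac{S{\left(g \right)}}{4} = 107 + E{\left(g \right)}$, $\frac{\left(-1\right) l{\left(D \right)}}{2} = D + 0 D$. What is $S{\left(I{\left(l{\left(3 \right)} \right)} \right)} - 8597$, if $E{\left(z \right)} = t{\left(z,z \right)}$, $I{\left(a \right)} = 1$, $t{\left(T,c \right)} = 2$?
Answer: $-8161$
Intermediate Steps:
$l{\left(D \right)} = - 2 D$ ($l{\left(D \right)} = - 2 \left(D + 0 D\right) = - 2 \left(D + 0\right) = - 2 D$)
$E{\left(z \right)} = 2$
$S{\left(g \right)} = 436$ ($S{\left(g \right)} = 4 \left(107 + 2\right) = 4 \cdot 109 = 436$)
$S{\left(I{\left(l{\left(3 \right)} \right)} \right)} - 8597 = 436 - 8597 = -8161$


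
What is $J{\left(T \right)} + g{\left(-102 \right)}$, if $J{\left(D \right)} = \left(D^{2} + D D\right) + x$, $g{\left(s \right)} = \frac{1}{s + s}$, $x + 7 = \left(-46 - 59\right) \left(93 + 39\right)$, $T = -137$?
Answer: $\frac{4828883}{204} \approx 23671.0$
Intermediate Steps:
$x = -13867$ ($x = -7 + \left(-46 - 59\right) \left(93 + 39\right) = -7 - 13860 = -13867$)
$g{\left(s \right)} = \frac{1}{2 s}$
$J{\left(D \right)} = -13867 + 2 D^{2}$ ($J{\left(D \right)} = \left(D^{2} + D D\right) - 13867 = \left(D^{2} + D^{2}\right) - 13867 = 2 D^{2} - 13867 = -13867 + 2 D^{2}$)
$J{\left(T \right)} + g{\left(-102 \right)} = \left(-13867 + 2 \left(-137\right)^{2}\right) + \frac{1}{2 \left(-102\right)} = \left(-13867 + 2 \cdot 18769\right) + \frac{1}{2} \left(- \frac{1}{102}\right) = \left(-13867 + 37538\right) - \frac{1}{204} = 23671 - \frac{1}{204} = \frac{4828883}{204}$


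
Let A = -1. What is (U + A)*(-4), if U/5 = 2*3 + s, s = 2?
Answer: -156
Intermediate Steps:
U = 40 (U = 5*(2*3 + 2) = 5*(6 + 2) = 5*8 = 40)
(U + A)*(-4) = (40 - 1)*(-4) = 39*(-4) = -156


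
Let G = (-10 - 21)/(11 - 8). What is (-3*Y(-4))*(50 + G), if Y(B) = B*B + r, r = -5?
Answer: -1309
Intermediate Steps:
Y(B) = -5 + B² (Y(B) = B*B - 5 = B² - 5 = -5 + B²)
G = -31/3 ≈ -10.333
(-3*Y(-4))*(50 + G) = (-3*(-5 + (-4)²))*(50 - 31/3) = -3*(-5 + 16)*(119/3) = -3*11*(119/3) = -33*119/3 = -1309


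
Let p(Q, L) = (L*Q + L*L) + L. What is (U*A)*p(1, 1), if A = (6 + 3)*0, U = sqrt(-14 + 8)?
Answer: 0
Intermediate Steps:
p(Q, L) = L + L**2 + L*Q (p(Q, L) = (L*Q + L**2) + L = (L**2 + L*Q) + L = L + L**2 + L*Q)
U = I*sqrt(6) (U = sqrt(-6) = I*sqrt(6) ≈ 2.4495*I)
A = 0 (A = 9*0 = 0)
(U*A)*p(1, 1) = ((I*sqrt(6))*0)*(1*(1 + 1 + 1)) = 0*(1*3) = 0*3 = 0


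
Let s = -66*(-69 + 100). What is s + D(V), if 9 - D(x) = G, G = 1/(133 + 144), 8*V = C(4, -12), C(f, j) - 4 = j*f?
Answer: -564250/277 ≈ -2037.0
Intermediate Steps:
C(f, j) = 4 + f*j (C(f, j) = 4 + j*f = 4 + f*j)
V = -11/2 (V = (4 + 4*(-12))/8 = (4 - 48)/8 = (1/8)*(-44) = -11/2 ≈ -5.5000)
G = 1/277 ≈ 0.0036101
D(x) = 2492/277 (D(x) = 9 - 1*1/277 = 9 - 1/277 = 2492/277)
s = -2046 (s = -66*31 = -2046)
s + D(V) = -2046 + 2492/277 = -564250/277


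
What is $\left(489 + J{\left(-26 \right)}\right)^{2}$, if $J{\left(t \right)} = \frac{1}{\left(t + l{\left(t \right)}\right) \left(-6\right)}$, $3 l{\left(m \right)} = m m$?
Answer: $\frac{342041334649}{1430416} \approx 2.3912 \cdot 10^{5}$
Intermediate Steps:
$l{\left(m \right)} = \frac{m^{2}}{3}$ ($l{\left(m \right)} = \frac{m m}{3} = \frac{m^{2}}{3}$)
$J{\left(t \right)} = - \frac{1}{6 \left(t + \frac{t^{2}}{3}\right)}$ ($J{\left(t \right)} = \frac{1}{\left(t + \frac{t^{2}}{3}\right) \left(-6\right)} = \frac{1}{t + \frac{t^{2}}{3}} \left(- \frac{1}{6}\right) = - \frac{1}{6 \left(t + \frac{t^{2}}{3}\right)}$)
$\left(489 + J{\left(-26 \right)}\right)^{2} = \left(489 - \frac{1}{2 \left(-26\right) \left(3 - 26\right)}\right)^{2} = \left(489 - - \frac{1}{52 \left(-23\right)}\right)^{2} = \left(489 - \left(- \frac{1}{52}\right) \left(- \frac{1}{23}\right)\right)^{2} = \left(489 - \frac{1}{1196}\right)^{2} = \left(\frac{584843}{1196}\right)^{2} = \frac{342041334649}{1430416}$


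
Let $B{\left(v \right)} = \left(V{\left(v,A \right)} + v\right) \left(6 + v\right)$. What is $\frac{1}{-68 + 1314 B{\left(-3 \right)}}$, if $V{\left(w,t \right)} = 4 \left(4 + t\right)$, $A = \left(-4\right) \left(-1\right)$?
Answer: $\frac{1}{114250} \approx 8.7527 \cdot 10^{-6}$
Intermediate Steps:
$A = 4$
$V{\left(w,t \right)} = 16 + 4 t$
$B{\left(v \right)} = \left(6 + v\right) \left(32 + v\right)$ ($B{\left(v \right)} = \left(\left(16 + 4 \cdot 4\right) + v\right) \left(6 + v\right) = \left(\left(16 + 16\right) + v\right) \left(6 + v\right) = \left(32 + v\right) \left(6 + v\right) = \left(6 + v\right) \left(32 + v\right)$)
$\frac{1}{-68 + 1314 B{\left(-3 \right)}} = \frac{1}{-68 + 1314 \left(192 + \left(-3\right)^{2} + 38 \left(-3\right)\right)} = \frac{1}{-68 + 1314 \left(192 + 9 - 114\right)} = \frac{1}{-68 + 1314 \cdot 87} = \frac{1}{-68 + 114318} = \frac{1}{114250}$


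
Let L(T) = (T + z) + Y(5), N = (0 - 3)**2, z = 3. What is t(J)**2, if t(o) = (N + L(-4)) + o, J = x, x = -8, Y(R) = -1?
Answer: 1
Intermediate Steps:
N = 9 (N = (-3)**2 = 9)
L(T) = 2 + T (L(T) = (T + 3) - 1 = (3 + T) - 1 = 2 + T)
J = -8
t(o) = 7 + o (t(o) = (9 + (2 - 4)) + o = (9 - 2) + o = 7 + o)
t(J)**2 = (7 - 8)**2 = (-1)**2 = 1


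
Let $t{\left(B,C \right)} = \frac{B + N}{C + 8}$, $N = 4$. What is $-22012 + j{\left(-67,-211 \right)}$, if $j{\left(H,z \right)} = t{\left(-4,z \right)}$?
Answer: $-22012$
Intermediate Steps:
$t{\left(B,C \right)} = \frac{4 + B}{8 + C}$ ($t{\left(B,C \right)} = \frac{B + 4}{C + 8} = \frac{4 + B}{8 + C}$)
$j{\left(H,z \right)} = 0$ ($j{\left(H,z \right)} = \frac{4 - 4}{8 + z} = \frac{1}{8 + z} 0 = 0$)
$-22012 + j{\left(-67,-211 \right)} = -22012 + 0 = -22012$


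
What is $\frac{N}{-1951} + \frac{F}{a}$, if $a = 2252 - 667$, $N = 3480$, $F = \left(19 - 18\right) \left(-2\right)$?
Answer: $- \frac{5519702}{3092335} \approx -1.785$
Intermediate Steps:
$F = -2$ ($F = 1 \left(-2\right) = -2$)
$a = 1585$ ($a = 2252 - 667 = 1585$)
$\frac{N}{-1951} + \frac{F}{a} = \frac{3480}{-1951} - \frac{2}{1585} = 3480 \left(- \frac{1}{1951}\right) - \frac{2}{1585} = - \frac{3480}{1951} - \frac{2}{1585} = - \frac{5519702}{3092335}$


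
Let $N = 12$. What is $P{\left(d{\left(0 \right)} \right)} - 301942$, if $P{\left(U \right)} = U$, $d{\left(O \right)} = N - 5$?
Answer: $-301935$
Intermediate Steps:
$d{\left(O \right)} = 7$ ($d{\left(O \right)} = 12 - 5 = 7$)
$P{\left(d{\left(0 \right)} \right)} - 301942 = 7 - 301942 = -301935$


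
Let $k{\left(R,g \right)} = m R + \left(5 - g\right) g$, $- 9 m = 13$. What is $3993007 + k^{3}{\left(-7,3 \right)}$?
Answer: $\frac{2913950728}{729} \approx 3.9972 \cdot 10^{6}$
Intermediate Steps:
$m = - \frac{13}{9}$ ($m = \left(- \frac{1}{9}\right) 13 = - \frac{13}{9} \approx -1.4444$)
$k{\left(R,g \right)} = - \frac{13 R}{9} + g \left(5 - g\right)$ ($k{\left(R,g \right)} = - \frac{13 R}{9} + \left(5 - g\right) g = - \frac{13 R}{9} + g \left(5 - g\right)$)
$3993007 + k^{3}{\left(-7,3 \right)} = 3993007 + \left(- 3^{2} + 5 \cdot 3 - - \frac{91}{9}\right)^{3} = 3993007 + \left(\left(-1\right) 9 + 15 + \frac{91}{9}\right)^{3} = 3993007 + \left(-9 + 15 + \frac{91}{9}\right)^{3} = 3993007 + \left(\frac{145}{9}\right)^{3} = 3993007 + \frac{3048625}{729} = \frac{2913950728}{729}$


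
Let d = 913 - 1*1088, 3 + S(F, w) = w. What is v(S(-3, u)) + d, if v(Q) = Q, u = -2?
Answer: -180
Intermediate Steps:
S(F, w) = -3 + w
d = -175 (d = 913 - 1088 = -175)
v(S(-3, u)) + d = (-3 - 2) - 175 = -5 - 175 = -180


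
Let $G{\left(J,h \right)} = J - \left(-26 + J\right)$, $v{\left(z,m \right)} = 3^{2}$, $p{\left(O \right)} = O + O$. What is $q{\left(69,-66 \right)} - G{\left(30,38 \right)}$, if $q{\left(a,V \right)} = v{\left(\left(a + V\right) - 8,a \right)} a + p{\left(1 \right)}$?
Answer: $597$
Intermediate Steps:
$p{\left(O \right)} = 2 O$
$v{\left(z,m \right)} = 9$
$q{\left(a,V \right)} = 2 + 9 a$ ($q{\left(a,V \right)} = 9 a + 2 \cdot 1 = 9 a + 2 = 2 + 9 a$)
$G{\left(J,h \right)} = 26$
$q{\left(69,-66 \right)} - G{\left(30,38 \right)} = \left(2 + 9 \cdot 69\right) - 26 = \left(2 + 621\right) - 26 = 623 - 26 = 597$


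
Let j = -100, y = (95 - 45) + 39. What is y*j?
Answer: -8900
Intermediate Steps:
y = 89 (y = 50 + 39 = 89)
y*j = 89*(-100) = -8900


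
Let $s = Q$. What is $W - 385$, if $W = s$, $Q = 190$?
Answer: $-195$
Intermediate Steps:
$s = 190$
$W = 190$
$W - 385 = 190 - 385 = -195$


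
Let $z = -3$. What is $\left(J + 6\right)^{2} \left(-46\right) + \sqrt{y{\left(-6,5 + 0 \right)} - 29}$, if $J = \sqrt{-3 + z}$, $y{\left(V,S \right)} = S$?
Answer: $-1380 - 550 i \sqrt{6} \approx -1380.0 - 1347.2 i$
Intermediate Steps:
$J = i \sqrt{6}$ ($J = \sqrt{-3 - 3} = \sqrt{-6} = i \sqrt{6} \approx 2.4495 i$)
$\left(J + 6\right)^{2} \left(-46\right) + \sqrt{y{\left(-6,5 + 0 \right)} - 29} = \left(i \sqrt{6} + 6\right)^{2} \left(-46\right) + \sqrt{\left(5 + 0\right) - 29} = \left(6 + i \sqrt{6}\right)^{2} \left(-46\right) + \sqrt{5 - 29} = - 46 \left(6 + i \sqrt{6}\right)^{2} + \sqrt{-24} = - 46 \left(6 + i \sqrt{6}\right)^{2} + 2 i \sqrt{6}$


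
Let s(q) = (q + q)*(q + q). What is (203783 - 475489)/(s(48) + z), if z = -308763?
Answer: 271706/299547 ≈ 0.90706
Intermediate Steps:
s(q) = 4*q² (s(q) = (2*q)*(2*q) = 4*q²)
(203783 - 475489)/(s(48) + z) = (203783 - 475489)/(4*48² - 308763) = -271706/(4*2304 - 308763) = -271706/(9216 - 308763) = -271706/(-299547) = -271706*(-1/299547) = 271706/299547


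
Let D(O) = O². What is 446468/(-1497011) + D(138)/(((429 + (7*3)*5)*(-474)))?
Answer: -53849799/144184717 ≈ -0.37348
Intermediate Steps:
446468/(-1497011) + D(138)/(((429 + (7*3)*5)*(-474))) = 446468/(-1497011) + 138²/(((429 + (7*3)*5)*(-474))) = 446468*(-1/1497011) + 19044/(((429 + 21*5)*(-474))) = -6116/20507 + 19044/(((429 + 105)*(-474))) = -6116/20507 + 19044/((534*(-474))) = -6116/20507 + 19044/(-253116) = -6116/20507 + 19044*(-1/253116) = -6116/20507 - 529/7031 = -53849799/144184717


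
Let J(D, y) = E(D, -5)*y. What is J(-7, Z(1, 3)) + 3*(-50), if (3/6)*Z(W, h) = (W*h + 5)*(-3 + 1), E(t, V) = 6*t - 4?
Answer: 1322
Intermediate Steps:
E(t, V) = -4 + 6*t
Z(W, h) = -20 - 4*W*h (Z(W, h) = 2*((W*h + 5)*(-3 + 1)) = 2*((5 + W*h)*(-2)) = 2*(-10 - 2*W*h) = -20 - 4*W*h)
J(D, y) = y*(-4 + 6*D) (J(D, y) = (-4 + 6*D)*y = y*(-4 + 6*D))
J(-7, Z(1, 3)) + 3*(-50) = 2*(-20 - 4*1*3)*(-2 + 3*(-7)) + 3*(-50) = 2*(-20 - 12)*(-2 - 21) - 150 = 2*(-32)*(-23) - 150 = 1472 - 150 = 1322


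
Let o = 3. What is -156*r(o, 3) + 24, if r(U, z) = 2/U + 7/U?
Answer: -444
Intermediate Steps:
r(U, z) = 9/U
-156*r(o, 3) + 24 = -1404/3 + 24 = -156*3 + 24 = -468 + 24 = -444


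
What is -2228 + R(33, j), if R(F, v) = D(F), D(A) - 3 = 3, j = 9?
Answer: -2222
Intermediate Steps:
D(A) = 6 (D(A) = 3 + 3 = 6)
R(F, v) = 6
-2228 + R(33, j) = -2228 + 6 = -2222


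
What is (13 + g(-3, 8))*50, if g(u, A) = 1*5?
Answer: 900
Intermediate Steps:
g(u, A) = 5
(13 + g(-3, 8))*50 = (13 + 5)*50 = 18*50 = 900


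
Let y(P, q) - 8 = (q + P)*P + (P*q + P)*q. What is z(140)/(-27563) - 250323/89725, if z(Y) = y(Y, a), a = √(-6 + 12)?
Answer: -8734349649/2473090175 - 280*√6/27563 ≈ -3.5566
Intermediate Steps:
a = √6 ≈ 2.4495
y(P, q) = 8 + P*(P + q) + q*(P + P*q) (y(P, q) = 8 + ((q + P)*P + (P*q + P)*q) = 8 + ((P + q)*P + (P + P*q)*q) = 8 + (P*(P + q) + q*(P + P*q)) = 8 + P*(P + q) + q*(P + P*q))
z(Y) = 8 + Y² + 6*Y + 2*Y*√6 (z(Y) = 8 + Y² + Y*(√6)² + 2*Y*√6 = 8 + Y² + Y*6 + 2*Y*√6 = 8 + Y² + 6*Y + 2*Y*√6)
z(140)/(-27563) - 250323/89725 = (8 + 140² + 6*140 + 2*140*√6)/(-27563) - 250323/89725 = (8 + 19600 + 840 + 280*√6)*(-1/27563) - 250323*1/89725 = (20448 + 280*√6)*(-1/27563) - 250323/89725 = (-20448/27563 - 280*√6/27563) - 250323/89725 = -8734349649/2473090175 - 280*√6/27563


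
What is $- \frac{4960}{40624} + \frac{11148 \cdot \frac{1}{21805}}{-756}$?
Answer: $- \frac{428210381}{3487862385} \approx -0.12277$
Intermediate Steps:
$- \frac{4960}{40624} + \frac{11148 \cdot \frac{1}{21805}}{-756} = \left(-4960\right) \frac{1}{40624} + 11148 \cdot \frac{1}{21805} \left(- \frac{1}{756}\right) = - \frac{310}{2539} + \frac{11148}{21805} \left(- \frac{1}{756}\right) = - \frac{310}{2539} - \frac{929}{1373715} = - \frac{428210381}{3487862385}$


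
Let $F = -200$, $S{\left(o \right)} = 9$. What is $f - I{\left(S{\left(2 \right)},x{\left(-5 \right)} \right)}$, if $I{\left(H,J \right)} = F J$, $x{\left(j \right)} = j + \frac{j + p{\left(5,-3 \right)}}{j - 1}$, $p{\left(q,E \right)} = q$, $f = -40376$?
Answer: $-41376$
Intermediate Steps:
$x{\left(j \right)} = j + \frac{5 + j}{-1 + j}$ ($x{\left(j \right)} = j + \frac{j + 5}{j - 1} = j + \frac{5 + j}{-1 + j}$)
$I{\left(H,J \right)} = - 200 J$
$f - I{\left(S{\left(2 \right)},x{\left(-5 \right)} \right)} = -40376 - - 200 \frac{5 + \left(-5\right)^{2}}{-1 - 5} = -40376 - - 200 \frac{5 + 25}{-6} = -40376 - - 200 \left(\left(- \frac{1}{6}\right) 30\right) = -40376 - \left(-200\right) \left(-5\right) = -40376 - 1000 = -41376$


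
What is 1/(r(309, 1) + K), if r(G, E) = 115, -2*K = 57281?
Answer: -2/57051 ≈ -3.5056e-5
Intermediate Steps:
K = -57281/2 (K = -½*57281 = -57281/2 ≈ -28641.)
1/(r(309, 1) + K) = 1/(115 - 57281/2) = 1/(-57051/2) = -2/57051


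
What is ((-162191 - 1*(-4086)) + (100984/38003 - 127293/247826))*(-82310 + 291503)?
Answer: -311495382535573732005/9418131478 ≈ -3.3074e+10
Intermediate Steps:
((-162191 - 1*(-4086)) + (100984/38003 - 127293/247826))*(-82310 + 291503) = ((-162191 + 4086) + (100984*(1/38003) - 127293*1/247826))*209193 = (-158105 + (100984/38003 - 127293/247826))*209193 = (-158105 + 20188944905/9418131478)*209193 = -1489033488384285/9418131478*209193 = -311495382535573732005/9418131478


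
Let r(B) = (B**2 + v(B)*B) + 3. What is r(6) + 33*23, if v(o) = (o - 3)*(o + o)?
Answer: 1014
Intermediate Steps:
v(o) = 2*o*(-3 + o) (v(o) = (-3 + o)*(2*o) = 2*o*(-3 + o))
r(B) = 3 + B**2 + 2*B**2*(-3 + B) (r(B) = (B**2 + (2*B*(-3 + B))*B) + 3 = (B**2 + 2*B**2*(-3 + B)) + 3 = 3 + B**2 + 2*B**2*(-3 + B))
r(6) + 33*23 = (3 - 5*6**2 + 2*6**3) + 33*23 = (3 - 5*36 + 2*216) + 759 = (3 - 180 + 432) + 759 = 255 + 759 = 1014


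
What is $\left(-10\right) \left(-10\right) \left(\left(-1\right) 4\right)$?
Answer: $-400$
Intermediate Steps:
$\left(-10\right) \left(-10\right) \left(\left(-1\right) 4\right) = 100 \left(-4\right) = -400$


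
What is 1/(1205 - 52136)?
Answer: -1/50931 ≈ -1.9634e-5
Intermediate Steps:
1/(1205 - 52136) = 1/(-50931) = -1/50931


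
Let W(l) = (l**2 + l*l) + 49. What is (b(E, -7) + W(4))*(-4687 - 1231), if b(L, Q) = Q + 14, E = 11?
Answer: -520784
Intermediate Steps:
b(L, Q) = 14 + Q
W(l) = 49 + 2*l**2 (W(l) = (l**2 + l**2) + 49 = 2*l**2 + 49 = 49 + 2*l**2)
(b(E, -7) + W(4))*(-4687 - 1231) = ((14 - 7) + (49 + 2*4**2))*(-4687 - 1231) = (7 + (49 + 2*16))*(-5918) = (7 + (49 + 32))*(-5918) = (7 + 81)*(-5918) = 88*(-5918) = -520784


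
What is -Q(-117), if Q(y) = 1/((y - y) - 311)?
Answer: 1/311 ≈ 0.0032154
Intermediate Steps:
Q(y) = -1/311 (Q(y) = 1/(0 - 311) = 1/(-311) = -1/311)
-Q(-117) = -1*(-1/311) = 1/311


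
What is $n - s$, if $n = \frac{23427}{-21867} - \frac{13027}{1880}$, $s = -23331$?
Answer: $\frac{319602524197}{13703320} \approx 23323.0$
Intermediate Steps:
$n = - \frac{109634723}{13703320}$ ($n = 23427 \left(- \frac{1}{21867}\right) - \frac{13027}{1880} = - \frac{7809}{7289} - \frac{13027}{1880} = - \frac{109634723}{13703320} \approx -8.0006$)
$n - s = - \frac{109634723}{13703320} - -23331 = - \frac{109634723}{13703320} + 23331 = \frac{319602524197}{13703320}$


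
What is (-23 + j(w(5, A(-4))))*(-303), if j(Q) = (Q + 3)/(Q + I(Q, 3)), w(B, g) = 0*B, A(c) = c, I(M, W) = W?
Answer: 6666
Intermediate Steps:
w(B, g) = 0
j(Q) = 1 (j(Q) = (Q + 3)/(Q + 3) = (3 + Q)/(3 + Q) = 1)
(-23 + j(w(5, A(-4))))*(-303) = (-23 + 1)*(-303) = -22*(-303) = 6666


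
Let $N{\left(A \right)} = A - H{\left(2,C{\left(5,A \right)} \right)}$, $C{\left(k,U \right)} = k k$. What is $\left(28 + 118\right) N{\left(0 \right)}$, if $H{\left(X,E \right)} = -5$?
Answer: $730$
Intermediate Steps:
$C{\left(k,U \right)} = k^{2}$
$N{\left(A \right)} = 5 + A$ ($N{\left(A \right)} = A - -5 = A + 5 = 5 + A$)
$\left(28 + 118\right) N{\left(0 \right)} = \left(28 + 118\right) \left(5 + 0\right) = 146 \cdot 5 = 730$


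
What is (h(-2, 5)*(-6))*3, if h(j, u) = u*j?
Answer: 180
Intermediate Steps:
h(j, u) = j*u
(h(-2, 5)*(-6))*3 = (-2*5*(-6))*3 = -10*(-6)*3 = 60*3 = 180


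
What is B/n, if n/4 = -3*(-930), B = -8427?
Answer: -2809/3720 ≈ -0.75511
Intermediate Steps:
n = 11160 (n = 4*(-3*(-930)) = 4*2790 = 11160)
B/n = -8427/11160 = -8427*1/11160 = -2809/3720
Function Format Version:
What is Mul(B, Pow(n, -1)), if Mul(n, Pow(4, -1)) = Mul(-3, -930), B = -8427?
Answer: Rational(-2809, 3720) ≈ -0.75511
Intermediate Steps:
n = 11160 (n = Mul(4, Mul(-3, -930)) = Mul(4, 2790) = 11160)
Mul(B, Pow(n, -1)) = Mul(-8427, Pow(11160, -1)) = Mul(-8427, Rational(1, 11160)) = Rational(-2809, 3720)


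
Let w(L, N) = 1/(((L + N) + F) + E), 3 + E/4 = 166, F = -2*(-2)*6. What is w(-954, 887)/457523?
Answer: 1/278631507 ≈ 3.5890e-9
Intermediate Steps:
F = 24 (F = 4*6 = 24)
E = 652 (E = -12 + 4*166 = -12 + 664 = 652)
w(L, N) = 1/(676 + L + N) (w(L, N) = 1/(((L + N) + 24) + 652) = 1/((24 + L + N) + 652) = 1/(676 + L + N))
w(-954, 887)/457523 = 1/((676 - 954 + 887)*457523) = (1/457523)/609 = (1/609)*(1/457523) = 1/278631507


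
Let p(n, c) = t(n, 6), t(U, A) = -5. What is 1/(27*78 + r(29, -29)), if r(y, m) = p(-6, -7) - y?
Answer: 1/2072 ≈ 0.00048263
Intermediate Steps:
p(n, c) = -5
r(y, m) = -5 - y
1/(27*78 + r(29, -29)) = 1/(27*78 + (-5 - 1*29)) = 1/(2106 + (-5 - 29)) = 1/(2106 - 34) = 1/2072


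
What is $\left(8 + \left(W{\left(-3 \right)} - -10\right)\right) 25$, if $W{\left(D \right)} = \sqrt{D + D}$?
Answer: $450 + 25 i \sqrt{6} \approx 450.0 + 61.237 i$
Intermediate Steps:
$W{\left(D \right)} = \sqrt{2} \sqrt{D}$ ($W{\left(D \right)} = \sqrt{2 D} = \sqrt{2} \sqrt{D}$)
$\left(8 + \left(W{\left(-3 \right)} - -10\right)\right) 25 = \left(8 + \left(\sqrt{2} \sqrt{-3} - -10\right)\right) 25 = \left(8 + \left(\sqrt{2} i \sqrt{3} + 10\right)\right) 25 = \left(8 + \left(i \sqrt{6} + 10\right)\right) 25 = \left(8 + \left(10 + i \sqrt{6}\right)\right) 25 = \left(18 + i \sqrt{6}\right) 25 = 450 + 25 i \sqrt{6}$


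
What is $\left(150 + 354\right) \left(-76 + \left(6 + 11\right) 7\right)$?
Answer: $21672$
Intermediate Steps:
$\left(150 + 354\right) \left(-76 + \left(6 + 11\right) 7\right) = 504 \left(-76 + 17 \cdot 7\right) = 504 \left(-76 + 119\right) = 504 \cdot 43 = 21672$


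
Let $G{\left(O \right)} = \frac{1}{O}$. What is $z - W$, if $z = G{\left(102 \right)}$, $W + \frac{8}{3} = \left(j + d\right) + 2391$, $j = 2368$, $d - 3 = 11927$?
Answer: $- \frac{567335}{34} \approx -16686.0$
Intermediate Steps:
$d = 11930$ ($d = 3 + 11927 = 11930$)
$W = \frac{50059}{3}$ ($W = - \frac{8}{3} + \left(\left(2368 + 11930\right) + 2391\right) = - \frac{8}{3} + \left(14298 + 2391\right) = - \frac{8}{3} + 16689 = \frac{50059}{3} \approx 16686.0$)
$z = \frac{1}{102} \approx 0.0098039$
$z - W = \frac{1}{102} - \frac{50059}{3} = - \frac{567335}{34}$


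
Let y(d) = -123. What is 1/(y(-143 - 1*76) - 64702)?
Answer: -1/64825 ≈ -1.5426e-5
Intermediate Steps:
1/(y(-143 - 1*76) - 64702) = 1/(-123 - 64702) = 1/(-64825) = -1/64825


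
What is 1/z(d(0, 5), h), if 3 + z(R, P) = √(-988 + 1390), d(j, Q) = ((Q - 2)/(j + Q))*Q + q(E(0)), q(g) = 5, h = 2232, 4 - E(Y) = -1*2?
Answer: 1/131 + √402/393 ≈ 0.058651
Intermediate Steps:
E(Y) = 6 (E(Y) = 4 - (-1)*2 = 4 - 1*(-2) = 4 + 2 = 6)
d(j, Q) = 5 + Q*(-2 + Q)/(Q + j) (d(j, Q) = ((Q - 2)/(j + Q))*Q + 5 = ((-2 + Q)/(Q + j))*Q + 5 = Q*(-2 + Q)/(Q + j) + 5 = 5 + Q*(-2 + Q)/(Q + j))
z(R, P) = -3 + √402 (z(R, P) = -3 + √(-988 + 1390) = -3 + √402)
1/z(d(0, 5), h) = 1/(-3 + √402)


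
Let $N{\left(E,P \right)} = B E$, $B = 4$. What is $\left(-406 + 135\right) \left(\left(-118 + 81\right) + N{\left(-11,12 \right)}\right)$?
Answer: $21951$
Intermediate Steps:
$N{\left(E,P \right)} = 4 E$
$\left(-406 + 135\right) \left(\left(-118 + 81\right) + N{\left(-11,12 \right)}\right) = \left(-406 + 135\right) \left(\left(-118 + 81\right) + 4 \left(-11\right)\right) = - 271 \left(-37 - 44\right) = \left(-271\right) \left(-81\right) = 21951$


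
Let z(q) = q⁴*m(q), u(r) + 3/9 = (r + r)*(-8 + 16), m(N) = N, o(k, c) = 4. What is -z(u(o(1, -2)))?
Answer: -254194901951/243 ≈ -1.0461e+9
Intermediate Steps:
u(r) = -⅓ + 16*r (u(r) = -⅓ + (r + r)*(-8 + 16) = -⅓ + (2*r)*8 = -⅓ + 16*r)
z(q) = q⁵ (z(q) = q⁴*q = q⁵)
-z(u(o(1, -2))) = -(-⅓ + 16*4)⁵ = -(-⅓ + 64)⁵ = -(191/3)⁵ = -1*254194901951/243 = -254194901951/243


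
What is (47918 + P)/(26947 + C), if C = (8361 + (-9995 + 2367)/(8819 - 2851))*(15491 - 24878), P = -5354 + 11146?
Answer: -80135320/117041076911 ≈ -0.00068468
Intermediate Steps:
P = 5792
C = -117081281835/1492 (C = (8361 - 7628/5968)*(-9387) = (8361 - 7628*1/5968)*(-9387) = (8361 - 1907/1492)*(-9387) = (12472705/1492)*(-9387) = -117081281835/1492 ≈ -7.8473e+7)
(47918 + P)/(26947 + C) = (47918 + 5792)/(26947 - 117081281835/1492) = 53710/(-117041076911/1492) = 53710*(-1492/117041076911) = -80135320/117041076911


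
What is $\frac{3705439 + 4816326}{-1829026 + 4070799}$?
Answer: $\frac{8521765}{2241773} \approx 3.8013$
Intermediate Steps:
$\frac{3705439 + 4816326}{-1829026 + 4070799} = \frac{8521765}{2241773}$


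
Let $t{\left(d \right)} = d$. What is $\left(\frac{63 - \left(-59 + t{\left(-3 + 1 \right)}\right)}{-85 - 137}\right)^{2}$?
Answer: $\frac{3844}{12321} \approx 0.31199$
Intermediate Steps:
$\left(\frac{63 - \left(-59 + t{\left(-3 + 1 \right)}\right)}{-85 - 137}\right)^{2} = \left(\frac{63 + \left(59 - \left(-3 + 1\right)\right)}{-85 - 137}\right)^{2} = \left(\frac{63 + \left(59 - -2\right)}{-222}\right)^{2} = \left(\left(63 + \left(59 + 2\right)\right) \left(- \frac{1}{222}\right)\right)^{2} = \left(\left(63 + 61\right) \left(- \frac{1}{222}\right)\right)^{2} = \left(124 \left(- \frac{1}{222}\right)\right)^{2} = \left(- \frac{62}{111}\right)^{2} = \frac{3844}{12321}$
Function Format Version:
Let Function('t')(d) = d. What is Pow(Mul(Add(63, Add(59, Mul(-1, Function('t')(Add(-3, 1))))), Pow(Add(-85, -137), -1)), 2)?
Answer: Rational(3844, 12321) ≈ 0.31199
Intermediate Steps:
Pow(Mul(Add(63, Add(59, Mul(-1, Function('t')(Add(-3, 1))))), Pow(Add(-85, -137), -1)), 2) = Pow(Mul(Add(63, Add(59, Mul(-1, Add(-3, 1)))), Pow(Add(-85, -137), -1)), 2) = Pow(Mul(Add(63, Add(59, Mul(-1, -2))), Pow(-222, -1)), 2) = Pow(Mul(Add(63, Add(59, 2)), Rational(-1, 222)), 2) = Pow(Mul(Add(63, 61), Rational(-1, 222)), 2) = Pow(Mul(124, Rational(-1, 222)), 2) = Pow(Rational(-62, 111), 2) = Rational(3844, 12321)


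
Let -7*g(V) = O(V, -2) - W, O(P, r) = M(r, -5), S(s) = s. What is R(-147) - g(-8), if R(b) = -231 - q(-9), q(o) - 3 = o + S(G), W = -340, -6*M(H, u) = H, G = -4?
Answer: -3620/21 ≈ -172.38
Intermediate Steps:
M(H, u) = -H/6
O(P, r) = -r/6
q(o) = -1 + o (q(o) = 3 + (o - 4) = 3 + (-4 + o) = -1 + o)
g(V) = -1021/21 (g(V) = -(-⅙*(-2) - 1*(-340))/7 = -(⅓ + 340)/7 = -⅐*1021/3 = -1021/21)
R(b) = -221 (R(b) = -231 - (-1 - 9) = -231 - 1*(-10) = -231 + 10 = -221)
R(-147) - g(-8) = -221 - 1*(-1021/21) = -221 + 1021/21 = -3620/21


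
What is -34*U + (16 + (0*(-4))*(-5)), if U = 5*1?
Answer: -154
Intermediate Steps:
U = 5
-34*U + (16 + (0*(-4))*(-5)) = -34*5 + (16 + (0*(-4))*(-5)) = -170 + (16 + 0*(-5)) = -170 + (16 + 0) = -170 + 16 = -154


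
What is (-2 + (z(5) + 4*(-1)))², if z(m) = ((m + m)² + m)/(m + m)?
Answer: 81/4 ≈ 20.250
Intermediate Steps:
z(m) = (m + 4*m²)/(2*m) (z(m) = ((2*m)² + m)/((2*m)) = (4*m² + m)*(1/(2*m)) = (m + 4*m²)*(1/(2*m)) = (m + 4*m²)/(2*m))
(-2 + (z(5) + 4*(-1)))² = (-2 + ((½ + 2*5) + 4*(-1)))² = (-2 + ((½ + 10) - 4))² = (-2 + (21/2 - 4))² = (-2 + 13/2)² = (9/2)² = 81/4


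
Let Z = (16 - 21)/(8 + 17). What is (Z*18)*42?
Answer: -756/5 ≈ -151.20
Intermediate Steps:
Z = -⅕ (Z = -5/25 = -5*1/25 = -⅕ ≈ -0.20000)
(Z*18)*42 = -⅕*18*42 = -18/5*42 = -756/5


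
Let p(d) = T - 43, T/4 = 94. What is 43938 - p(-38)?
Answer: 43605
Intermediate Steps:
T = 376 (T = 4*94 = 376)
p(d) = 333 (p(d) = 376 - 43 = 333)
43938 - p(-38) = 43938 - 1*333 = 43938 - 333 = 43605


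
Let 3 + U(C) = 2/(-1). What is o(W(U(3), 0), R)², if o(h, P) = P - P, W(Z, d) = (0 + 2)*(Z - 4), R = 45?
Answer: 0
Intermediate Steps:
U(C) = -5 (U(C) = -3 + 2/(-1) = -3 + 2*(-1) = -3 - 2 = -5)
W(Z, d) = -8 + 2*Z (W(Z, d) = 2*(-4 + Z) = -8 + 2*Z)
o(h, P) = 0
o(W(U(3), 0), R)² = 0² = 0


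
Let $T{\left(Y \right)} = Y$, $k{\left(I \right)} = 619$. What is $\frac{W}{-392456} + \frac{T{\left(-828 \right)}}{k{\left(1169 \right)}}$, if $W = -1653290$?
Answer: $\frac{349216471}{121465132} \approx 2.875$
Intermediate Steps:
$\frac{W}{-392456} + \frac{T{\left(-828 \right)}}{k{\left(1169 \right)}} = - \frac{1653290}{-392456} - \frac{828}{619} = \left(-1653290\right) \left(- \frac{1}{392456}\right) - \frac{828}{619} = \frac{826645}{196228} - \frac{828}{619} = \frac{349216471}{121465132}$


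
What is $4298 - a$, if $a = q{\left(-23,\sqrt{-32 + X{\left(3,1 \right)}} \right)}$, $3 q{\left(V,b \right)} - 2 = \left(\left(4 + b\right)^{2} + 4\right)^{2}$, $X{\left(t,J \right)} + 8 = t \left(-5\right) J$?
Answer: $\frac{15187}{3} + \frac{560 i \sqrt{55}}{3} \approx 5062.3 + 1384.4 i$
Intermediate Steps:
$X{\left(t,J \right)} = -8 - 5 J t$ ($X{\left(t,J \right)} = -8 + t \left(-5\right) J = -8 + - 5 t J = -8 - 5 J t$)
$q{\left(V,b \right)} = \frac{2}{3} + \frac{\left(4 + \left(4 + b\right)^{2}\right)^{2}}{3}$ ($q{\left(V,b \right)} = \frac{2}{3} + \frac{\left(\left(4 + b\right)^{2} + 4\right)^{2}}{3} = \frac{2}{3} + \frac{\left(4 + \left(4 + b\right)^{2}\right)^{2}}{3}$)
$a = \frac{2}{3} + \frac{\left(4 + \left(4 + i \sqrt{55}\right)^{2}\right)^{2}}{3}$ ($a = \frac{2}{3} + \frac{\left(4 + \left(4 + \sqrt{-32 - \left(8 + 5 \cdot 3\right)}\right)^{2}\right)^{2}}{3} = \frac{2}{3} + \frac{\left(4 + \left(4 + \sqrt{-32 - 23}\right)^{2}\right)^{2}}{3} = \frac{2}{3} + \frac{\left(4 + \left(4 + \sqrt{-55}\right)^{2}\right)^{2}}{3} = \frac{2}{3} + \frac{\left(4 + \left(4 + i \sqrt{55}\right)^{2}\right)^{2}}{3} \approx -764.33 - 1384.4 i$)
$4298 - a = 4298 - \left(- \frac{2293}{3} - \frac{560 i \sqrt{55}}{3}\right) = 4298 + \left(\frac{2293}{3} + \frac{560 i \sqrt{55}}{3}\right) = \frac{15187}{3} + \frac{560 i \sqrt{55}}{3}$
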